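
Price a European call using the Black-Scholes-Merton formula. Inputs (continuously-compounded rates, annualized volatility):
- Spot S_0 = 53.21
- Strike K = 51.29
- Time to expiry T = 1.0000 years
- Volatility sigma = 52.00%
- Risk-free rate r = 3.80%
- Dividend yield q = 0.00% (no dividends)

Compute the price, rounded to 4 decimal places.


Answer: Price = 12.5445

Derivation:
d1 = (ln(S/K) + (r - q + 0.5*sigma^2) * T) / (sigma * sqrt(T)) = 0.40375105
d2 = d1 - sigma * sqrt(T) = -0.11624895
exp(-rT) = 0.96271294; exp(-qT) = 1.00000000
C = S_0 * exp(-qT) * N(d1) - K * exp(-rT) * N(d2)
N(d1) = 0.65680210; N(d2) = 0.45372762
C = 53.2100 * 1.00000000 * 0.65680210 - 51.2900 * 0.96271294 * 0.45372762 = 12.5445


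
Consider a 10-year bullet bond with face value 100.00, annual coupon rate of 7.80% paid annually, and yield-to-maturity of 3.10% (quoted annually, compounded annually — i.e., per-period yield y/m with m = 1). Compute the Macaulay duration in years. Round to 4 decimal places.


Answer: Macaulay duration = 7.7515 years

Derivation:
Coupon per period c = face * coupon_rate / m = 7.800000
Periods per year m = 1; per-period yield y/m = 0.031000
Number of cashflows N = 10
Cashflows (t years, CF_t, discount factor 1/(1+y/m)^(m*t), PV):
  t = 1.0000: CF_t = 7.800000, DF = 0.969932, PV = 7.565470
  t = 2.0000: CF_t = 7.800000, DF = 0.940768, PV = 7.337993
  t = 3.0000: CF_t = 7.800000, DF = 0.912481, PV = 7.117355
  t = 4.0000: CF_t = 7.800000, DF = 0.885045, PV = 6.903351
  t = 5.0000: CF_t = 7.800000, DF = 0.858434, PV = 6.695782
  t = 6.0000: CF_t = 7.800000, DF = 0.832622, PV = 6.494453
  t = 7.0000: CF_t = 7.800000, DF = 0.807587, PV = 6.299179
  t = 8.0000: CF_t = 7.800000, DF = 0.783305, PV = 6.109776
  t = 9.0000: CF_t = 7.800000, DF = 0.759752, PV = 5.926068
  t = 10.0000: CF_t = 107.800000, DF = 0.736908, PV = 79.438696
Price P = sum_t PV_t = 139.888122
Macaulay numerator sum_t t * PV_t:
  t * PV_t at t = 1.0000: 7.565470
  t * PV_t at t = 2.0000: 14.675985
  t * PV_t at t = 3.0000: 21.352064
  t * PV_t at t = 4.0000: 27.613403
  t * PV_t at t = 5.0000: 33.478908
  t * PV_t at t = 6.0000: 38.966721
  t * PV_t at t = 7.0000: 44.094253
  t * PV_t at t = 8.0000: 48.878207
  t * PV_t at t = 9.0000: 53.334610
  t * PV_t at t = 10.0000: 794.386963
Macaulay duration D = (sum_t t * PV_t) / P = 1084.346584 / 139.888122 = 7.751527


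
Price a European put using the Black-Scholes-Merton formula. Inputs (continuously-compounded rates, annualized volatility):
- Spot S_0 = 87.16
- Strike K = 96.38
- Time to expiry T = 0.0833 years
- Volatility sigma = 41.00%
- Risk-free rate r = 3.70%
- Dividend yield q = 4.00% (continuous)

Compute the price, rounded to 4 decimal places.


Answer: Price = 10.3970

Derivation:
d1 = (ln(S/K) + (r - q + 0.5*sigma^2) * T) / (sigma * sqrt(T)) = -0.79269208
d2 = d1 - sigma * sqrt(T) = -0.91102521
exp(-rT) = 0.99692264; exp(-qT) = 0.99667354
P = K * exp(-rT) * N(-d2) - S_0 * exp(-qT) * N(-d1)
N(-d1) = 0.78602138; N(-d2) = 0.81885896
P = 96.3800 * 0.99692264 * 0.81885896 - 87.1600 * 0.99667354 * 0.78602138 = 10.3970


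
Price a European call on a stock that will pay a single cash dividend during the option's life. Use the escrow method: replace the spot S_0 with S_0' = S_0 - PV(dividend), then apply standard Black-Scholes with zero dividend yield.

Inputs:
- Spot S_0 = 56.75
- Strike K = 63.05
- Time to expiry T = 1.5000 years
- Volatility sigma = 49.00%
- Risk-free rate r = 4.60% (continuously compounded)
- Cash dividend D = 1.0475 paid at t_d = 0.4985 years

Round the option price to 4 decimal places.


Answer: Price = 12.0061

Derivation:
PV(D) = D * exp(-r * t_d) = 1.0475 * 0.97732992 = 1.02375309
S_0' = S_0 - PV(D) = 56.7500 - 1.02375309 = 55.72624691
d1 = (ln(S_0'/K) + (r + sigma^2/2)*T) / (sigma*sqrt(T)) = 0.20928672
d2 = d1 - sigma*sqrt(T) = -0.39083826
exp(-rT) = 0.93332668
N(d1) = 0.58288779; N(d2) = 0.34795840
C = S_0' * N(d1) - K * exp(-rT) * N(d2) = 55.72624691 * 0.58288779 - 63.0500 * 0.93332668 * 0.34795840 = 12.0061


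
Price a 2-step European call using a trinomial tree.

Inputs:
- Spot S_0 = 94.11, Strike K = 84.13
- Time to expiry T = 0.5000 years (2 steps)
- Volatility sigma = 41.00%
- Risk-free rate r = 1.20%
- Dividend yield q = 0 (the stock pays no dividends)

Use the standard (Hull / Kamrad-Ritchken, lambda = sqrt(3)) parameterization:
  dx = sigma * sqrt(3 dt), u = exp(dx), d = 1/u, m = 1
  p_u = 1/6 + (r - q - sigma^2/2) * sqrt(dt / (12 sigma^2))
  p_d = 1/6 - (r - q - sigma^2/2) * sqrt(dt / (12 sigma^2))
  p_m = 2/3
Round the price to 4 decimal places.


dt = T/N = 0.250000; dx = sigma*sqrt(3*dt) = 0.355070
u = exp(dx) = 1.426281; d = 1/u = 0.701124
p_u = 0.141302, p_m = 0.666667, p_d = 0.192031
Discount per step: exp(-r*dt) = 0.997004
Stock lattice S(k, j) with j the centered position index:
  k=0: S(0,+0) = 94.1100
  k=1: S(1,-1) = 65.9828; S(1,+0) = 94.1100; S(1,+1) = 134.2273
  k=2: S(2,-2) = 46.2621; S(2,-1) = 65.9828; S(2,+0) = 94.1100; S(2,+1) = 134.2273; S(2,+2) = 191.4459
Terminal payoffs V(N, j) = max(S_T - K, 0):
  V(2,-2) = 0.000000; V(2,-1) = 0.000000; V(2,+0) = 9.980000; V(2,+1) = 50.097313; V(2,+2) = 107.315877
Backward induction: V(k, j) = exp(-r*dt) * [p_u * V(k+1, j+1) + p_m * V(k+1, j) + p_d * V(k+1, j-1)]
  V(1,-1) = exp(-r*dt) * [p_u*9.980000 + p_m*0.000000 + p_d*0.000000] = 1.405970
  V(1,+0) = exp(-r*dt) * [p_u*50.097313 + p_m*9.980000 + p_d*0.000000] = 13.691048
  V(1,+1) = exp(-r*dt) * [p_u*107.315877 + p_m*50.097313 + p_d*9.980000] = 50.327418
  V(0,+0) = exp(-r*dt) * [p_u*50.327418 + p_m*13.691048 + p_d*1.405970] = 16.459267

Answer: Price = V(0,0) = 16.4593


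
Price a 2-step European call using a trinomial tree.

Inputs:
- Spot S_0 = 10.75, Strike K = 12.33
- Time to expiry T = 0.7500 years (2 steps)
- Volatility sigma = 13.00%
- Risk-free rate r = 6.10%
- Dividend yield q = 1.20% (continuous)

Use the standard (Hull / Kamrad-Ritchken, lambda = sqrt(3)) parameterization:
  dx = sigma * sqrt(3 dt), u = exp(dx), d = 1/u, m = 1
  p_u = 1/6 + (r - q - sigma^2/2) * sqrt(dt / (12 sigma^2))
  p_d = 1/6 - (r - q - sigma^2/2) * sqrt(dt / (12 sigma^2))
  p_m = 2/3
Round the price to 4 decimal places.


dt = T/N = 0.375000; dx = sigma*sqrt(3*dt) = 0.137886
u = exp(dx) = 1.147844; d = 1/u = 0.871198
p_u = 0.221807, p_m = 0.666667, p_d = 0.111526
Discount per step: exp(-r*dt) = 0.977385
Stock lattice S(k, j) with j the centered position index:
  k=0: S(0,+0) = 10.7500
  k=1: S(1,-1) = 9.3654; S(1,+0) = 10.7500; S(1,+1) = 12.3393
  k=2: S(2,-2) = 8.1591; S(2,-1) = 9.3654; S(2,+0) = 10.7500; S(2,+1) = 12.3393; S(2,+2) = 14.1636
Terminal payoffs V(N, j) = max(S_T - K, 0):
  V(2,-2) = 0.000000; V(2,-1) = 0.000000; V(2,+0) = 0.000000; V(2,+1) = 0.009328; V(2,+2) = 1.833630
Backward induction: V(k, j) = exp(-r*dt) * [p_u * V(k+1, j+1) + p_m * V(k+1, j) + p_d * V(k+1, j-1)]
  V(1,-1) = exp(-r*dt) * [p_u*0.000000 + p_m*0.000000 + p_d*0.000000] = 0.000000
  V(1,+0) = exp(-r*dt) * [p_u*0.009328 + p_m*0.000000 + p_d*0.000000] = 0.002022
  V(1,+1) = exp(-r*dt) * [p_u*1.833630 + p_m*0.009328 + p_d*0.000000] = 0.403593
  V(0,+0) = exp(-r*dt) * [p_u*0.403593 + p_m*0.002022 + p_d*0.000000] = 0.088813

Answer: Price = V(0,0) = 0.0888


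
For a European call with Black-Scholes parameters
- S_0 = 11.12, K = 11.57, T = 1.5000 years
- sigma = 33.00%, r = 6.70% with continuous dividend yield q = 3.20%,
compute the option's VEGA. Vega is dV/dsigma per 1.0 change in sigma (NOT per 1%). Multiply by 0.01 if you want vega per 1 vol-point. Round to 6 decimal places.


d1 = 0.2338266767; d2 = -0.1703391309
phi(d1) = 0.3881839357; exp(-qT) = 0.9531337871; exp(-rT) = 0.9043851124
Vega = S * exp(-qT) * phi(d1) * sqrt(T) = 11.1200 * 0.9531337871 * 0.3881839357 * 1.2247448714 = 5.038971

Answer: Vega = 5.038971


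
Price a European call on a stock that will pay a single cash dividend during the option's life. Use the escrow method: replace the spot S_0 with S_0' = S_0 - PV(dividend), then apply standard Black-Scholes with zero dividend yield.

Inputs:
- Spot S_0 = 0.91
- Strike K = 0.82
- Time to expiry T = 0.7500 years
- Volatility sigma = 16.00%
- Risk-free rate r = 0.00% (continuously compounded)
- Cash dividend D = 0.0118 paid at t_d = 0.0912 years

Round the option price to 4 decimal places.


Answer: Price = 0.0964

Derivation:
PV(D) = D * exp(-r * t_d) = 0.0118 * 1.00000000 = 0.01180000
S_0' = S_0 - PV(D) = 0.9100 - 0.01180000 = 0.89820000
d1 = (ln(S_0'/K) + (r + sigma^2/2)*T) / (sigma*sqrt(T)) = 0.72665608
d2 = d1 - sigma*sqrt(T) = 0.58809202
exp(-rT) = 1.00000000
N(d1) = 0.76628167; N(d2) = 0.72176473
C = S_0' * N(d1) - K * exp(-rT) * N(d2) = 0.89820000 * 0.76628167 - 0.8200 * 1.00000000 * 0.72176473 = 0.0964


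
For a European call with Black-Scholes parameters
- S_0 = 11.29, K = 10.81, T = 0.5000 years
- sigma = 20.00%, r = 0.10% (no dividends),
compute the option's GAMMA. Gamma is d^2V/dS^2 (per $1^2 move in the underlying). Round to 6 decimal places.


Answer: Gamma = 0.232330

Derivation:
d1 = 0.3814540317; d2 = 0.2400326755
phi(d1) = 0.3709484695; exp(-qT) = 1.0000000000; exp(-rT) = 0.9995001250
Gamma = exp(-qT) * phi(d1) / (S * sigma * sqrt(T)) = 1.0000000000 * 0.3709484695 / (11.2900 * 0.2000 * 0.7071067812) = 0.232330


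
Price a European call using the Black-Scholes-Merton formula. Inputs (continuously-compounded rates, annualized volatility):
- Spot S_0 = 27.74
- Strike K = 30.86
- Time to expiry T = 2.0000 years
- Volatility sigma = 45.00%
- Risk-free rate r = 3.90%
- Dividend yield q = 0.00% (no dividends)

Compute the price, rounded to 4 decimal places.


Answer: Price = 6.6308

Derivation:
d1 = (ln(S/K) + (r - q + 0.5*sigma^2) * T) / (sigma * sqrt(T)) = 0.27328038
d2 = d1 - sigma * sqrt(T) = -0.36311572
exp(-rT) = 0.92496443; exp(-qT) = 1.00000000
C = S_0 * exp(-qT) * N(d1) - K * exp(-rT) * N(d2)
N(d1) = 0.60768115; N(d2) = 0.35825922
C = 27.7400 * 1.00000000 * 0.60768115 - 30.8600 * 0.92496443 * 0.35825922 = 6.6308


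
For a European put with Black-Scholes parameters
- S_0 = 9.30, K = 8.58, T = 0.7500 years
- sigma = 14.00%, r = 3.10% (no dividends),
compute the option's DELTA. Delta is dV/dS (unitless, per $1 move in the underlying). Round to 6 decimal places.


d1 = 0.9170011986; d2 = 0.7957576421
phi(d1) = 0.2620069805; exp(-qT) = 1.0000000000; exp(-rT) = 0.9770181987
N(-d1) = 0.1795710060
Delta = -exp(-qT) * N(-d1) = -1.0000000000 * 0.1795710060 = -0.179571

Answer: Delta = -0.179571


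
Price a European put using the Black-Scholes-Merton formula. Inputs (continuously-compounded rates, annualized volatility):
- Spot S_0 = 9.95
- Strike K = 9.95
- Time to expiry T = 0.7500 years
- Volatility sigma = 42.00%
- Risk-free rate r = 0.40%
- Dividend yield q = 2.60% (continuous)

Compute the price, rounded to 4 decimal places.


Answer: Price = 1.5025

Derivation:
d1 = (ln(S/K) + (r - q + 0.5*sigma^2) * T) / (sigma * sqrt(T)) = 0.13650210
d2 = d1 - sigma * sqrt(T) = -0.22722857
exp(-rT) = 0.99700450; exp(-qT) = 0.98068890
P = K * exp(-rT) * N(-d2) - S_0 * exp(-qT) * N(-d1)
N(-d1) = 0.44571218; N(-d2) = 0.58987699
P = 9.9500 * 0.99700450 * 0.58987699 - 9.9500 * 0.98068890 * 0.44571218 = 1.5025


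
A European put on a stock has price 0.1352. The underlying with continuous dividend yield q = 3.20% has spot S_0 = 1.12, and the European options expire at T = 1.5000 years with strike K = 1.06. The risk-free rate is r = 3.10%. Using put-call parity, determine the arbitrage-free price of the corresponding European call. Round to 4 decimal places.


Answer: Call price = 0.1909

Derivation:
Put-call parity: C - P = S_0 * exp(-qT) - K * exp(-rT).
S_0 * exp(-qT) = 1.1200 * 0.95313379 = 1.06750984
K * exp(-rT) = 1.0600 * 0.95456456 = 1.01183843
C = P + S*exp(-qT) - K*exp(-rT)
C = 0.1352 + 1.06750984 - 1.01183843 = 0.1909


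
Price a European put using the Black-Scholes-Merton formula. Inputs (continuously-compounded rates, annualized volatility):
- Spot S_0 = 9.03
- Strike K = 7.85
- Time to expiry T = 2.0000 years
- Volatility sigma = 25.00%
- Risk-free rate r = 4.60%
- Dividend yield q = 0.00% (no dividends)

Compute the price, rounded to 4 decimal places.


d1 = (ln(S/K) + (r - q + 0.5*sigma^2) * T) / (sigma * sqrt(T)) = 0.83308163
d2 = d1 - sigma * sqrt(T) = 0.47952824
exp(-rT) = 0.91210515; exp(-qT) = 1.00000000
P = K * exp(-rT) * N(-d2) - S_0 * exp(-qT) * N(-d1)
N(-d1) = 0.20239935; N(-d2) = 0.31578144
P = 7.8500 * 0.91210515 * 0.31578144 - 9.0300 * 1.00000000 * 0.20239935 = 0.4333

Answer: Price = 0.4333


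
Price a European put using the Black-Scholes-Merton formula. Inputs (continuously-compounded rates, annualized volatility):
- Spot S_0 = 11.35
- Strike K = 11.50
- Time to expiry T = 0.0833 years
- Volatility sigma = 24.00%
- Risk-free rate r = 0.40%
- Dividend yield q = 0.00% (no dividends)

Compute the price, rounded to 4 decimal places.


Answer: Price = 0.3941

Derivation:
d1 = (ln(S/K) + (r - q + 0.5*sigma^2) * T) / (sigma * sqrt(T)) = -0.15009853
d2 = d1 - sigma * sqrt(T) = -0.21936671
exp(-rT) = 0.99966686; exp(-qT) = 1.00000000
P = K * exp(-rT) * N(-d2) - S_0 * exp(-qT) * N(-d1)
N(-d1) = 0.55965656; N(-d2) = 0.58681780
P = 11.5000 * 0.99966686 * 0.58681780 - 11.3500 * 1.00000000 * 0.55965656 = 0.3941


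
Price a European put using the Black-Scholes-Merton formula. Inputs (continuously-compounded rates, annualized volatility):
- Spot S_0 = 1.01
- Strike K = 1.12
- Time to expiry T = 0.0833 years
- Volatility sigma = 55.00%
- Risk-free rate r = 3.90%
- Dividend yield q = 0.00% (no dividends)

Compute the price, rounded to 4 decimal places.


Answer: Price = 0.1334

Derivation:
d1 = (ln(S/K) + (r - q + 0.5*sigma^2) * T) / (sigma * sqrt(T)) = -0.55140965
d2 = d1 - sigma * sqrt(T) = -0.71014922
exp(-rT) = 0.99675657; exp(-qT) = 1.00000000
P = K * exp(-rT) * N(-d2) - S_0 * exp(-qT) * N(-d1)
N(-d1) = 0.70932356; N(-d2) = 0.76119420
P = 1.1200 * 0.99675657 * 0.76119420 - 1.0100 * 1.00000000 * 0.70932356 = 0.1334


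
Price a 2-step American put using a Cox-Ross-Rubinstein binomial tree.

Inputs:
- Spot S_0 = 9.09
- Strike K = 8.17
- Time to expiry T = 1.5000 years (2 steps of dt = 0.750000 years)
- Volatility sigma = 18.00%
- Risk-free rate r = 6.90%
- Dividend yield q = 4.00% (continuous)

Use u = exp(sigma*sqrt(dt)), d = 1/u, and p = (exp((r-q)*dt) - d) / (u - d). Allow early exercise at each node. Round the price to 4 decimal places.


Answer: Price = V(0,0) = 0.3000

Derivation:
dt = T/N = 0.750000
u = exp(sigma*sqrt(dt)) = 1.168691; d = 1/u = 0.855658
p = (exp((r-q)*dt) - d) / (u - d) = 0.531350
Discount per step: exp(-r*dt) = 0.949566
Stock lattice S(k, i) with i counting down-moves:
  k=0: S(0,0) = 9.0900
  k=1: S(1,0) = 10.6234; S(1,1) = 7.7779
  k=2: S(2,0) = 12.4155; S(2,1) = 9.0900; S(2,2) = 6.6552
Terminal payoffs V(N, i) = max(K - S_T, 0):
  V(2,0) = 0.000000; V(2,1) = 0.000000; V(2,2) = 1.514752
Backward induction: V(k, i) = exp(-r*dt) * [p * V(k+1, i) + (1-p) * V(k+1, i+1)]; then take max(V_cont, immediate exercise) for American.
  V(1,0) = exp(-r*dt) * [p*0.000000 + (1-p)*0.000000] = 0.000000; exercise = 0.000000; V(1,0) = max -> 0.000000
  V(1,1) = exp(-r*dt) * [p*0.000000 + (1-p)*1.514752] = 0.674086; exercise = 0.392069; V(1,1) = max -> 0.674086
  V(0,0) = exp(-r*dt) * [p*0.000000 + (1-p)*0.674086] = 0.299978; exercise = 0.000000; V(0,0) = max -> 0.299978


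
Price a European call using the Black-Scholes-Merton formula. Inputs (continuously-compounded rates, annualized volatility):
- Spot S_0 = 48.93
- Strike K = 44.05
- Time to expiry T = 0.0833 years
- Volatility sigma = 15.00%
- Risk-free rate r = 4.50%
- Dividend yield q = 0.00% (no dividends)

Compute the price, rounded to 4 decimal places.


Answer: Price = 5.0487

Derivation:
d1 = (ln(S/K) + (r - q + 0.5*sigma^2) * T) / (sigma * sqrt(T)) = 2.53509734
d2 = d1 - sigma * sqrt(T) = 2.49180473
exp(-rT) = 0.99625852; exp(-qT) = 1.00000000
C = S_0 * exp(-qT) * N(d1) - K * exp(-rT) * N(d2)
N(d1) = 0.99437920; N(d2) = 0.99364521
C = 48.9300 * 1.00000000 * 0.99437920 - 44.0500 * 0.99625852 * 0.99364521 = 5.0487


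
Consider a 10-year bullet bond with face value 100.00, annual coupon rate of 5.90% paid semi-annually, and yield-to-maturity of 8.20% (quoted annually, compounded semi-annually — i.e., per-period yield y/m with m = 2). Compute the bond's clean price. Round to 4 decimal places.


Coupon per period c = face * coupon_rate / m = 2.950000
Periods per year m = 2; per-period yield y/m = 0.041000
Number of cashflows N = 20
Cashflows (t years, CF_t, discount factor 1/(1+y/m)^(m*t), PV):
  t = 0.5000: CF_t = 2.950000, DF = 0.960615, PV = 2.833814
  t = 1.0000: CF_t = 2.950000, DF = 0.922781, PV = 2.722203
  t = 1.5000: CF_t = 2.950000, DF = 0.886437, PV = 2.614989
  t = 2.0000: CF_t = 2.950000, DF = 0.851524, PV = 2.511997
  t = 2.5000: CF_t = 2.950000, DF = 0.817987, PV = 2.413061
  t = 3.0000: CF_t = 2.950000, DF = 0.785770, PV = 2.318022
  t = 3.5000: CF_t = 2.950000, DF = 0.754823, PV = 2.226727
  t = 4.0000: CF_t = 2.950000, DF = 0.725094, PV = 2.139027
  t = 4.5000: CF_t = 2.950000, DF = 0.696536, PV = 2.054781
  t = 5.0000: CF_t = 2.950000, DF = 0.669103, PV = 1.973853
  t = 5.5000: CF_t = 2.950000, DF = 0.642750, PV = 1.896112
  t = 6.0000: CF_t = 2.950000, DF = 0.617435, PV = 1.821433
  t = 6.5000: CF_t = 2.950000, DF = 0.593117, PV = 1.749696
  t = 7.0000: CF_t = 2.950000, DF = 0.569757, PV = 1.680784
  t = 7.5000: CF_t = 2.950000, DF = 0.547317, PV = 1.614586
  t = 8.0000: CF_t = 2.950000, DF = 0.525761, PV = 1.550995
  t = 8.5000: CF_t = 2.950000, DF = 0.505054, PV = 1.489909
  t = 9.0000: CF_t = 2.950000, DF = 0.485162, PV = 1.431228
  t = 9.5000: CF_t = 2.950000, DF = 0.466054, PV = 1.374859
  t = 10.0000: CF_t = 102.950000, DF = 0.447698, PV = 46.090536
Price P = sum_t PV_t = 84.508610

Answer: Price = 84.5086


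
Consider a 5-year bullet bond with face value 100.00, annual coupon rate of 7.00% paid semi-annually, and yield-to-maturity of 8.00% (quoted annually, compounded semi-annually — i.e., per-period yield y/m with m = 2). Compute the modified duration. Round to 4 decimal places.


Answer: Modified duration = 4.1217

Derivation:
Coupon per period c = face * coupon_rate / m = 3.500000
Periods per year m = 2; per-period yield y/m = 0.040000
Number of cashflows N = 10
Cashflows (t years, CF_t, discount factor 1/(1+y/m)^(m*t), PV):
  t = 0.5000: CF_t = 3.500000, DF = 0.961538, PV = 3.365385
  t = 1.0000: CF_t = 3.500000, DF = 0.924556, PV = 3.235947
  t = 1.5000: CF_t = 3.500000, DF = 0.888996, PV = 3.111487
  t = 2.0000: CF_t = 3.500000, DF = 0.854804, PV = 2.991815
  t = 2.5000: CF_t = 3.500000, DF = 0.821927, PV = 2.876745
  t = 3.0000: CF_t = 3.500000, DF = 0.790315, PV = 2.766101
  t = 3.5000: CF_t = 3.500000, DF = 0.759918, PV = 2.659712
  t = 4.0000: CF_t = 3.500000, DF = 0.730690, PV = 2.557416
  t = 4.5000: CF_t = 3.500000, DF = 0.702587, PV = 2.459054
  t = 5.0000: CF_t = 103.500000, DF = 0.675564, PV = 69.920891
Price P = sum_t PV_t = 95.944552
First compute Macaulay numerator sum_t t * PV_t:
  t * PV_t at t = 0.5000: 1.682692
  t * PV_t at t = 1.0000: 3.235947
  t * PV_t at t = 1.5000: 4.667231
  t * PV_t at t = 2.0000: 5.983629
  t * PV_t at t = 2.5000: 7.191862
  t * PV_t at t = 3.0000: 8.298303
  t * PV_t at t = 3.5000: 9.308993
  t * PV_t at t = 4.0000: 10.229663
  t * PV_t at t = 4.5000: 11.065741
  t * PV_t at t = 5.0000: 349.604457
Macaulay duration D = 411.268519 / 95.944552 = 4.286523
Modified duration = D / (1 + y/m) = 4.286523 / (1 + 0.040000) = 4.121657


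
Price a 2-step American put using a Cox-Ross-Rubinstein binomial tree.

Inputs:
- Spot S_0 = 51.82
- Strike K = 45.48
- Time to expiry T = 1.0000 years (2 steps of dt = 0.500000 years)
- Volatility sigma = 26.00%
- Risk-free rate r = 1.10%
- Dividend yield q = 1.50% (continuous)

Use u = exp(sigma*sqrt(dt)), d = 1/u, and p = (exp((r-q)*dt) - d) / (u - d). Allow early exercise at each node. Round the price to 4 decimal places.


dt = T/N = 0.500000
u = exp(sigma*sqrt(dt)) = 1.201833; d = 1/u = 0.832062
p = (exp((r-q)*dt) - d) / (u - d) = 0.448764
Discount per step: exp(-r*dt) = 0.994515
Stock lattice S(k, i) with i counting down-moves:
  k=0: S(0,0) = 51.8200
  k=1: S(1,0) = 62.2790; S(1,1) = 43.1175
  k=2: S(2,0) = 74.8489; S(2,1) = 51.8200; S(2,2) = 35.8764
Terminal payoffs V(N, i) = max(K - S_T, 0):
  V(2,0) = 0.000000; V(2,1) = 0.000000; V(2,2) = 9.603566
Backward induction: V(k, i) = exp(-r*dt) * [p * V(k+1, i) + (1-p) * V(k+1, i+1)]; then take max(V_cont, immediate exercise) for American.
  V(1,0) = exp(-r*dt) * [p*0.000000 + (1-p)*0.000000] = 0.000000; exercise = 0.000000; V(1,0) = max -> 0.000000
  V(1,1) = exp(-r*dt) * [p*0.000000 + (1-p)*9.603566] = 5.264798; exercise = 2.362523; V(1,1) = max -> 5.264798
  V(0,0) = exp(-r*dt) * [p*0.000000 + (1-p)*5.264798] = 2.886229; exercise = 0.000000; V(0,0) = max -> 2.886229

Answer: Price = V(0,0) = 2.8862


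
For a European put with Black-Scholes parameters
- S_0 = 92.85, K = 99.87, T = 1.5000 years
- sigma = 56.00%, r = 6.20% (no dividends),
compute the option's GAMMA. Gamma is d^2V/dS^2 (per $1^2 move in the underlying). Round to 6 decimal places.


Answer: Gamma = 0.005845

Derivation:
d1 = 0.3722582111; d2 = -0.3135989169
phi(d1) = 0.3722362219; exp(-qT) = 1.0000000000; exp(-rT) = 0.9111935003
Gamma = exp(-qT) * phi(d1) / (S * sigma * sqrt(T)) = 1.0000000000 * 0.3722362219 / (92.8500 * 0.5600 * 1.2247448714) = 0.005845


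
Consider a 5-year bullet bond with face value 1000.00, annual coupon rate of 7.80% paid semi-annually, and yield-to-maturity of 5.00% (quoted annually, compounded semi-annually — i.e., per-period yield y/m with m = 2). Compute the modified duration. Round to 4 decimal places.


Coupon per period c = face * coupon_rate / m = 39.000000
Periods per year m = 2; per-period yield y/m = 0.025000
Number of cashflows N = 10
Cashflows (t years, CF_t, discount factor 1/(1+y/m)^(m*t), PV):
  t = 0.5000: CF_t = 39.000000, DF = 0.975610, PV = 38.048780
  t = 1.0000: CF_t = 39.000000, DF = 0.951814, PV = 37.120761
  t = 1.5000: CF_t = 39.000000, DF = 0.928599, PV = 36.215377
  t = 2.0000: CF_t = 39.000000, DF = 0.905951, PV = 35.332075
  t = 2.5000: CF_t = 39.000000, DF = 0.883854, PV = 34.470317
  t = 3.0000: CF_t = 39.000000, DF = 0.862297, PV = 33.629578
  t = 3.5000: CF_t = 39.000000, DF = 0.841265, PV = 32.809344
  t = 4.0000: CF_t = 39.000000, DF = 0.820747, PV = 32.009116
  t = 4.5000: CF_t = 39.000000, DF = 0.800728, PV = 31.228406
  t = 5.0000: CF_t = 1039.000000, DF = 0.781198, PV = 811.665139
Price P = sum_t PV_t = 1122.528895
First compute Macaulay numerator sum_t t * PV_t:
  t * PV_t at t = 0.5000: 19.024390
  t * PV_t at t = 1.0000: 37.120761
  t * PV_t at t = 1.5000: 54.323066
  t * PV_t at t = 2.0000: 70.664150
  t * PV_t at t = 2.5000: 86.175793
  t * PV_t at t = 3.0000: 100.888733
  t * PV_t at t = 3.5000: 114.832705
  t * PV_t at t = 4.0000: 128.036465
  t * PV_t at t = 4.5000: 140.527827
  t * PV_t at t = 5.0000: 4058.325697
Macaulay duration D = 4809.919588 / 1122.528895 = 4.284896
Modified duration = D / (1 + y/m) = 4.284896 / (1 + 0.025000) = 4.180386

Answer: Modified duration = 4.1804


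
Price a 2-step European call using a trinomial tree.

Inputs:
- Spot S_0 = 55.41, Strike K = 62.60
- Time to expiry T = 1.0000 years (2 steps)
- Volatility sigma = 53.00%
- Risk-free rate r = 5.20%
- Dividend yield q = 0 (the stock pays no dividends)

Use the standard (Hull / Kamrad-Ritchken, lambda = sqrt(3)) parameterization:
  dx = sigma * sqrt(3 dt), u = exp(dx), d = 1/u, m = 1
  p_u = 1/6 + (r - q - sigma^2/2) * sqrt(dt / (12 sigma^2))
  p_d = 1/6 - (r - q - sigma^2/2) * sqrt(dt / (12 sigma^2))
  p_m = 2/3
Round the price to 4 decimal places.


dt = T/N = 0.500000; dx = sigma*sqrt(3*dt) = 0.649115
u = exp(dx) = 1.913846; d = 1/u = 0.522508
p_u = 0.132601, p_m = 0.666667, p_d = 0.200732
Discount per step: exp(-r*dt) = 0.974335
Stock lattice S(k, j) with j the centered position index:
  k=0: S(0,+0) = 55.4100
  k=1: S(1,-1) = 28.9522; S(1,+0) = 55.4100; S(1,+1) = 106.0462
  k=2: S(2,-2) = 15.1277; S(2,-1) = 28.9522; S(2,+0) = 55.4100; S(2,+1) = 106.0462; S(2,+2) = 202.9561
Terminal payoffs V(N, j) = max(S_T - K, 0):
  V(2,-2) = 0.000000; V(2,-1) = 0.000000; V(2,+0) = 0.000000; V(2,+1) = 43.446202; V(2,+2) = 140.356089
Backward induction: V(k, j) = exp(-r*dt) * [p_u * V(k+1, j+1) + p_m * V(k+1, j) + p_d * V(k+1, j-1)]
  V(1,-1) = exp(-r*dt) * [p_u*0.000000 + p_m*0.000000 + p_d*0.000000] = 0.000000
  V(1,+0) = exp(-r*dt) * [p_u*43.446202 + p_m*0.000000 + p_d*0.000000] = 5.613156
  V(1,+1) = exp(-r*dt) * [p_u*140.356089 + p_m*43.446202 + p_d*0.000000] = 46.354477
  V(0,+0) = exp(-r*dt) * [p_u*46.354477 + p_m*5.613156 + p_d*0.000000] = 9.634962

Answer: Price = V(0,0) = 9.6350


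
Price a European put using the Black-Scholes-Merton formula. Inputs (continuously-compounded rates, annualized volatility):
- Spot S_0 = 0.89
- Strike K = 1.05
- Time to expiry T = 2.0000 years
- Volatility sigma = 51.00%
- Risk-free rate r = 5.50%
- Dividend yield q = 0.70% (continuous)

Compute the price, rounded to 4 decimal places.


d1 = (ln(S/K) + (r - q + 0.5*sigma^2) * T) / (sigma * sqrt(T)) = 0.26450788
d2 = d1 - sigma * sqrt(T) = -0.45674104
exp(-rT) = 0.89583414; exp(-qT) = 0.98609754
P = K * exp(-rT) * N(-d2) - S_0 * exp(-qT) * N(-d1)
N(-d1) = 0.39569430; N(-d2) = 0.67607141
P = 1.0500 * 0.89583414 * 0.67607141 - 0.8900 * 0.98609754 * 0.39569430 = 0.2887

Answer: Price = 0.2887


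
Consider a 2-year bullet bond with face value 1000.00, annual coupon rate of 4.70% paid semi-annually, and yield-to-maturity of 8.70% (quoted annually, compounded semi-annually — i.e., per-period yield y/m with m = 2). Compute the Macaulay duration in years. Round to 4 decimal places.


Coupon per period c = face * coupon_rate / m = 23.500000
Periods per year m = 2; per-period yield y/m = 0.043500
Number of cashflows N = 4
Cashflows (t years, CF_t, discount factor 1/(1+y/m)^(m*t), PV):
  t = 0.5000: CF_t = 23.500000, DF = 0.958313, PV = 22.520364
  t = 1.0000: CF_t = 23.500000, DF = 0.918365, PV = 21.581566
  t = 1.5000: CF_t = 23.500000, DF = 0.880081, PV = 20.681903
  t = 2.0000: CF_t = 1023.500000, DF = 0.843393, PV = 863.213122
Price P = sum_t PV_t = 927.996955
Macaulay numerator sum_t t * PV_t:
  t * PV_t at t = 0.5000: 11.260182
  t * PV_t at t = 1.0000: 21.581566
  t * PV_t at t = 1.5000: 31.022855
  t * PV_t at t = 2.0000: 1726.426243
Macaulay duration D = (sum_t t * PV_t) / P = 1790.290846 / 927.996955 = 1.929199

Answer: Macaulay duration = 1.9292 years


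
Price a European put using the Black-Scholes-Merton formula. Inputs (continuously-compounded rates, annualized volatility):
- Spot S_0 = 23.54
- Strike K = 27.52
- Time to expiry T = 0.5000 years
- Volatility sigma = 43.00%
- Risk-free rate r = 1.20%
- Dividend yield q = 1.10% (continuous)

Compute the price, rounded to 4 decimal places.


Answer: Price = 5.4291

Derivation:
d1 = (ln(S/K) + (r - q + 0.5*sigma^2) * T) / (sigma * sqrt(T)) = -0.36008808
d2 = d1 - sigma * sqrt(T) = -0.66414400
exp(-rT) = 0.99401796; exp(-qT) = 0.99451510
P = K * exp(-rT) * N(-d2) - S_0 * exp(-qT) * N(-d1)
N(-d1) = 0.64060937; N(-d2) = 0.74670092
P = 27.5200 * 0.99401796 * 0.74670092 - 23.5400 * 0.99451510 * 0.64060937 = 5.4291


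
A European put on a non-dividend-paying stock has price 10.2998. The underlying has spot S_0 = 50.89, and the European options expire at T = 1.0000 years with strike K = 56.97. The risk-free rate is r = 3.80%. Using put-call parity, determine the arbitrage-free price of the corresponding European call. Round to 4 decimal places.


Put-call parity: C - P = S_0 * exp(-qT) - K * exp(-rT).
S_0 * exp(-qT) = 50.8900 * 1.00000000 = 50.89000000
K * exp(-rT) = 56.9700 * 0.96271294 = 54.84575624
C = P + S*exp(-qT) - K*exp(-rT)
C = 10.2998 + 50.89000000 - 54.84575624 = 6.3440

Answer: Call price = 6.3440


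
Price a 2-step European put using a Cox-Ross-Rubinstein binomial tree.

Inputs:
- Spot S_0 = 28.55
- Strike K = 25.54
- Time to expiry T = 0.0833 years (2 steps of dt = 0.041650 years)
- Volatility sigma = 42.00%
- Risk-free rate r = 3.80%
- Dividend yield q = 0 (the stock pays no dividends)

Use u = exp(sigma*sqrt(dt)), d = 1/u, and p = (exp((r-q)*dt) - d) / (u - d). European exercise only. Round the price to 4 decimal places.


Answer: Price = V(0,0) = 0.3891

Derivation:
dt = T/N = 0.041650
u = exp(sigma*sqrt(dt)) = 1.089496; d = 1/u = 0.917856
p = (exp((r-q)*dt) - d) / (u - d) = 0.487813
Discount per step: exp(-r*dt) = 0.998419
Stock lattice S(k, i) with i counting down-moves:
  k=0: S(0,0) = 28.5500
  k=1: S(1,0) = 31.1051; S(1,1) = 26.2048
  k=2: S(2,0) = 33.8889; S(2,1) = 28.5500; S(2,2) = 24.0522
Terminal payoffs V(N, i) = max(K - S_T, 0):
  V(2,0) = 0.000000; V(2,1) = 0.000000; V(2,2) = 1.487788
Backward induction: V(k, i) = exp(-r*dt) * [p * V(k+1, i) + (1-p) * V(k+1, i+1)].
  V(1,0) = exp(-r*dt) * [p*0.000000 + (1-p)*0.000000] = 0.000000
  V(1,1) = exp(-r*dt) * [p*0.000000 + (1-p)*1.487788] = 0.760821
  V(0,0) = exp(-r*dt) * [p*0.000000 + (1-p)*0.760821] = 0.389067


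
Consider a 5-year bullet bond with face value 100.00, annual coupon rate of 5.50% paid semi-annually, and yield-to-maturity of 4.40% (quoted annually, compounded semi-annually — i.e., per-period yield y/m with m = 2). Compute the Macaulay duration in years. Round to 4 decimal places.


Coupon per period c = face * coupon_rate / m = 2.750000
Periods per year m = 2; per-period yield y/m = 0.022000
Number of cashflows N = 10
Cashflows (t years, CF_t, discount factor 1/(1+y/m)^(m*t), PV):
  t = 0.5000: CF_t = 2.750000, DF = 0.978474, PV = 2.690802
  t = 1.0000: CF_t = 2.750000, DF = 0.957411, PV = 2.632879
  t = 1.5000: CF_t = 2.750000, DF = 0.936801, PV = 2.576203
  t = 2.0000: CF_t = 2.750000, DF = 0.916635, PV = 2.520746
  t = 2.5000: CF_t = 2.750000, DF = 0.896903, PV = 2.466484
  t = 3.0000: CF_t = 2.750000, DF = 0.877596, PV = 2.413389
  t = 3.5000: CF_t = 2.750000, DF = 0.858704, PV = 2.361437
  t = 4.0000: CF_t = 2.750000, DF = 0.840220, PV = 2.310604
  t = 4.5000: CF_t = 2.750000, DF = 0.822133, PV = 2.260865
  t = 5.0000: CF_t = 102.750000, DF = 0.804435, PV = 82.655712
Price P = sum_t PV_t = 104.889121
Macaulay numerator sum_t t * PV_t:
  t * PV_t at t = 0.5000: 1.345401
  t * PV_t at t = 1.0000: 2.632879
  t * PV_t at t = 1.5000: 3.864304
  t * PV_t at t = 2.0000: 5.041492
  t * PV_t at t = 2.5000: 6.166209
  t * PV_t at t = 3.0000: 7.240167
  t * PV_t at t = 3.5000: 8.265031
  t * PV_t at t = 4.0000: 9.242416
  t * PV_t at t = 4.5000: 10.173893
  t * PV_t at t = 5.0000: 413.278561
Macaulay duration D = (sum_t t * PV_t) / P = 467.250352 / 104.889121 = 4.454707

Answer: Macaulay duration = 4.4547 years


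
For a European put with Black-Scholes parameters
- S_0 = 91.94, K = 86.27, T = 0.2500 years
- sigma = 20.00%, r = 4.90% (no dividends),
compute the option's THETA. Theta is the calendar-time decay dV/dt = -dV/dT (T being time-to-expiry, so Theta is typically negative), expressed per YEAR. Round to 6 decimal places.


d1 = 0.8090427729; d2 = 0.7090427729
phi(d1) = 0.2875916642; exp(-qT) = 1.0000000000; exp(-rT) = 0.9878247258
Theta = -S*exp(-qT)*phi(d1)*sigma/(2*sqrt(T)) + r*K*exp(-rT)*N(-d2) - q*S*exp(-qT)*N(-d1)
N(-d1) = 0.2092452718; N(-d2) = 0.2391489670; sqrt(T) = 0.5000000000
Term 1 = -91.9400 * 1.0000000000 * 0.2875916642 * 0.2000 / (2 * 0.5000000000) = -5.2882355213
Term 2 = 0.0490 * 86.2700 * 0.9878247258 * 0.2391489670 = 0.9986292442
Term 3 = 0 (no dividend yield, q = 0)
Theta = -5.2882355213 + (0.9986292442) + (0.0000000000) = -4.289606

Answer: Theta = -4.289606


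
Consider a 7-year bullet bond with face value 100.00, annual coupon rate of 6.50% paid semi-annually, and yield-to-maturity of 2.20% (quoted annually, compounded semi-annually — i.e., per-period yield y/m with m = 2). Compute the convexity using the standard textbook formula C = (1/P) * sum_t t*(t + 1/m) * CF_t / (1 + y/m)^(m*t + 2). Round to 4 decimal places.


Coupon per period c = face * coupon_rate / m = 3.250000
Periods per year m = 2; per-period yield y/m = 0.011000
Number of cashflows N = 14
Cashflows (t years, CF_t, discount factor 1/(1+y/m)^(m*t), PV):
  t = 0.5000: CF_t = 3.250000, DF = 0.989120, PV = 3.214639
  t = 1.0000: CF_t = 3.250000, DF = 0.978358, PV = 3.179663
  t = 1.5000: CF_t = 3.250000, DF = 0.967713, PV = 3.145067
  t = 2.0000: CF_t = 3.250000, DF = 0.957184, PV = 3.110848
  t = 2.5000: CF_t = 3.250000, DF = 0.946769, PV = 3.077001
  t = 3.0000: CF_t = 3.250000, DF = 0.936468, PV = 3.043522
  t = 3.5000: CF_t = 3.250000, DF = 0.926279, PV = 3.010407
  t = 4.0000: CF_t = 3.250000, DF = 0.916201, PV = 2.977653
  t = 4.5000: CF_t = 3.250000, DF = 0.906232, PV = 2.945255
  t = 5.0000: CF_t = 3.250000, DF = 0.896372, PV = 2.913210
  t = 5.5000: CF_t = 3.250000, DF = 0.886620, PV = 2.881513
  t = 6.0000: CF_t = 3.250000, DF = 0.876973, PV = 2.850162
  t = 6.5000: CF_t = 3.250000, DF = 0.867431, PV = 2.819151
  t = 7.0000: CF_t = 103.250000, DF = 0.857993, PV = 88.587793
Price P = sum_t PV_t = 127.755884
Convexity numerator sum_t t*(t + 1/m) * CF_t / (1+y/m)^(m*t + 2):
  t = 0.5000: term = 1.572533
  t = 1.0000: term = 4.666271
  t = 1.5000: term = 9.231002
  t = 2.0000: term = 15.217609
  t = 2.5000: term = 22.578055
  t = 3.0000: term = 31.265359
  t = 3.5000: term = 41.233576
  t = 4.0000: term = 52.437782
  t = 4.5000: term = 64.834052
  t = 5.0000: term = 78.379446
  t = 5.5000: term = 93.031983
  t = 6.0000: term = 108.750632
  t = 6.5000: term = 125.495289
  t = 7.0000: term = 4550.204067
Convexity = (1/P) * sum = 5198.897657 / 127.755884 = 40.693998

Answer: Convexity = 40.6940


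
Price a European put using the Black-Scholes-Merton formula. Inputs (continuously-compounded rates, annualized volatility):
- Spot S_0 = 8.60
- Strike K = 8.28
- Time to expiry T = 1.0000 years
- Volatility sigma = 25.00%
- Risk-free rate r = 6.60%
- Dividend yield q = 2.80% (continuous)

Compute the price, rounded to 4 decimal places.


Answer: Price = 0.5322

Derivation:
d1 = (ln(S/K) + (r - q + 0.5*sigma^2) * T) / (sigma * sqrt(T)) = 0.42867694
d2 = d1 - sigma * sqrt(T) = 0.17867694
exp(-rT) = 0.93613086; exp(-qT) = 0.97238837
P = K * exp(-rT) * N(-d2) - S_0 * exp(-qT) * N(-d1)
N(-d1) = 0.33407917; N(-d2) = 0.42909569
P = 8.2800 * 0.93613086 * 0.42909569 - 8.6000 * 0.97238837 * 0.33407917 = 0.5322


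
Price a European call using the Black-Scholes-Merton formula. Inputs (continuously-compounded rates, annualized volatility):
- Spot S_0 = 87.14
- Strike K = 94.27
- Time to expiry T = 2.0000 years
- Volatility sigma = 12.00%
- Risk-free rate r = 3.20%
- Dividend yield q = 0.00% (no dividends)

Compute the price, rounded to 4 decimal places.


Answer: Price = 5.3152

Derivation:
d1 = (ln(S/K) + (r - q + 0.5*sigma^2) * T) / (sigma * sqrt(T)) = -0.00145537
d2 = d1 - sigma * sqrt(T) = -0.17116100
exp(-rT) = 0.93800500; exp(-qT) = 1.00000000
C = S_0 * exp(-qT) * N(d1) - K * exp(-rT) * N(d2)
N(d1) = 0.49941939; N(d2) = 0.43204859
C = 87.1400 * 1.00000000 * 0.49941939 - 94.2700 * 0.93800500 * 0.43204859 = 5.3152


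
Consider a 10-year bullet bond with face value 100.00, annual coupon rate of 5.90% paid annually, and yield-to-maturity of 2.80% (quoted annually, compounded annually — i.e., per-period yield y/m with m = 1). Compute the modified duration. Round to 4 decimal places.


Answer: Modified duration = 7.8823

Derivation:
Coupon per period c = face * coupon_rate / m = 5.900000
Periods per year m = 1; per-period yield y/m = 0.028000
Number of cashflows N = 10
Cashflows (t years, CF_t, discount factor 1/(1+y/m)^(m*t), PV):
  t = 1.0000: CF_t = 5.900000, DF = 0.972763, PV = 5.739300
  t = 2.0000: CF_t = 5.900000, DF = 0.946267, PV = 5.582976
  t = 3.0000: CF_t = 5.900000, DF = 0.920493, PV = 5.430911
  t = 4.0000: CF_t = 5.900000, DF = 0.895422, PV = 5.282987
  t = 5.0000: CF_t = 5.900000, DF = 0.871033, PV = 5.139093
  t = 6.0000: CF_t = 5.900000, DF = 0.847308, PV = 4.999117
  t = 7.0000: CF_t = 5.900000, DF = 0.824230, PV = 4.862955
  t = 8.0000: CF_t = 5.900000, DF = 0.801780, PV = 4.730501
  t = 9.0000: CF_t = 5.900000, DF = 0.779941, PV = 4.601654
  t = 10.0000: CF_t = 105.900000, DF = 0.758698, PV = 80.346102
Price P = sum_t PV_t = 126.715595
First compute Macaulay numerator sum_t t * PV_t:
  t * PV_t at t = 1.0000: 5.739300
  t * PV_t at t = 2.0000: 11.165953
  t * PV_t at t = 3.0000: 16.292732
  t * PV_t at t = 4.0000: 21.131949
  t * PV_t at t = 5.0000: 25.695463
  t * PV_t at t = 6.0000: 29.994704
  t * PV_t at t = 7.0000: 34.040682
  t * PV_t at t = 8.0000: 37.844004
  t * PV_t at t = 9.0000: 41.414888
  t * PV_t at t = 10.0000: 803.461023
Macaulay duration D = 1026.780696 / 126.715595 = 8.103033
Modified duration = D / (1 + y/m) = 8.103033 / (1 + 0.028000) = 7.882328


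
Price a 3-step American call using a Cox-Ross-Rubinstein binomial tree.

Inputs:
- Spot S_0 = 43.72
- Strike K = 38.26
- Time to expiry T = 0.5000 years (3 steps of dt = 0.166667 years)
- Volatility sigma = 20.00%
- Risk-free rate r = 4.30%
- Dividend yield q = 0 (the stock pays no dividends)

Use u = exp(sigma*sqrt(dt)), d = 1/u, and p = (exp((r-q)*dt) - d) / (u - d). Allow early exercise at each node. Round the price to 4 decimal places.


dt = T/N = 0.166667
u = exp(sigma*sqrt(dt)) = 1.085076; d = 1/u = 0.921595
p = (exp((r-q)*dt) - d) / (u - d) = 0.523594
Discount per step: exp(-r*dt) = 0.992859
Stock lattice S(k, i) with i counting down-moves:
  k=0: S(0,0) = 43.7200
  k=1: S(1,0) = 47.4395; S(1,1) = 40.2921
  k=2: S(2,0) = 51.4754; S(2,1) = 43.7200; S(2,2) = 37.1330
  k=3: S(3,0) = 55.8548; S(3,1) = 47.4395; S(3,2) = 40.2921; S(3,3) = 34.2216
Terminal payoffs V(N, i) = max(S_T - K, 0):
  V(3,0) = 17.594754; V(3,1) = 9.179505; V(3,2) = 2.032124; V(3,3) = 0.000000
Backward induction: V(k, i) = exp(-r*dt) * [p * V(k+1, i) + (1-p) * V(k+1, i+1)]; then take max(V_cont, immediate exercise) for American.
  V(2,0) = exp(-r*dt) * [p*17.594754 + (1-p)*9.179505] = 13.488666; exercise = 13.215449; V(2,0) = max -> 13.488666
  V(2,1) = exp(-r*dt) * [p*9.179505 + (1-p)*2.032124] = 5.733216; exercise = 5.460000; V(2,1) = max -> 5.733216
  V(2,2) = exp(-r*dt) * [p*2.032124 + (1-p)*0.000000] = 1.056410; exercise = 0.000000; V(2,2) = max -> 1.056410
  V(1,0) = exp(-r*dt) * [p*13.488666 + (1-p)*5.733216] = 9.723987; exercise = 9.179505; V(1,0) = max -> 9.723987
  V(1,1) = exp(-r*dt) * [p*5.733216 + (1-p)*1.056410] = 3.480129; exercise = 2.032124; V(1,1) = max -> 3.480129
  V(0,0) = exp(-r*dt) * [p*9.723987 + (1-p)*3.480129] = 6.701180; exercise = 5.460000; V(0,0) = max -> 6.701180

Answer: Price = V(0,0) = 6.7012


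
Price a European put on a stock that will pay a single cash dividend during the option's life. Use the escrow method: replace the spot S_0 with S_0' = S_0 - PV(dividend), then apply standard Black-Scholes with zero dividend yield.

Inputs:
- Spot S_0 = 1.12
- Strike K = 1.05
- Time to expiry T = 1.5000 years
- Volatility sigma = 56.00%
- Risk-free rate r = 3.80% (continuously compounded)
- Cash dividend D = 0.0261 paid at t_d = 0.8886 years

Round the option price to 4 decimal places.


PV(D) = D * exp(-r * t_d) = 0.0261 * 0.96679694 = 0.02523340
S_0' = S_0 - PV(D) = 1.1200 - 0.02523340 = 1.09476660
d1 = (ln(S_0'/K) + (r + sigma^2/2)*T) / (sigma*sqrt(T)) = 0.48691048
d2 = d1 - sigma*sqrt(T) = -0.19894664
exp(-rT) = 0.94459407
N(-d1) = 0.31316088; N(-d2) = 0.57884776
P = K * exp(-rT) * N(-d2) - S_0' * N(-d1) = 1.0500 * 0.94459407 * 0.57884776 - 1.09476660 * 0.31316088 = 0.2313

Answer: Price = 0.2313


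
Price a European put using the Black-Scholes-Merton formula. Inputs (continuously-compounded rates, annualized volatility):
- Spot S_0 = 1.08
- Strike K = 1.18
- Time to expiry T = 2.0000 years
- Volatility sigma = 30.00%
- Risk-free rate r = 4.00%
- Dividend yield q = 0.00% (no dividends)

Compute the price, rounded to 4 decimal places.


Answer: Price = 0.1869

Derivation:
d1 = (ln(S/K) + (r - q + 0.5*sigma^2) * T) / (sigma * sqrt(T)) = 0.19197148
d2 = d1 - sigma * sqrt(T) = -0.23229259
exp(-rT) = 0.92311635; exp(-qT) = 1.00000000
P = K * exp(-rT) * N(-d2) - S_0 * exp(-qT) * N(-d1)
N(-d1) = 0.42388227; N(-d2) = 0.59184461
P = 1.1800 * 0.92311635 * 0.59184461 - 1.0800 * 1.00000000 * 0.42388227 = 0.1869


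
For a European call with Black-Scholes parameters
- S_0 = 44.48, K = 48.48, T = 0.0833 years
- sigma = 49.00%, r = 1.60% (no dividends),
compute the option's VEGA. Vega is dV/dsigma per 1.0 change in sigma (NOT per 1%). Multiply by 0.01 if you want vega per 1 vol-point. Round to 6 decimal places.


Answer: Vega = 4.453337

Derivation:
d1 = -0.5287610860; d2 = -0.6701836089
phi(d1) = 0.3468951604; exp(-qT) = 1.0000000000; exp(-rT) = 0.9986680878
Vega = S * exp(-qT) * phi(d1) * sqrt(T) = 44.4800 * 1.0000000000 * 0.3468951604 * 0.2886173938 = 4.453337
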